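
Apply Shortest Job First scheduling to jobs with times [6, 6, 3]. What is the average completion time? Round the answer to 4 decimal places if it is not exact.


SJF order (ascending): [3, 6, 6]
Completion times:
  Job 1: burst=3, C=3
  Job 2: burst=6, C=9
  Job 3: burst=6, C=15
Average completion = 27/3 = 9.0

9.0


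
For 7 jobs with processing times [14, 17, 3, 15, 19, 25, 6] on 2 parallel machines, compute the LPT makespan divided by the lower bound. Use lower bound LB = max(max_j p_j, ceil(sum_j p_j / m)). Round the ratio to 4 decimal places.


LPT order: [25, 19, 17, 15, 14, 6, 3]
Machine loads after assignment: [49, 50]
LPT makespan = 50
Lower bound = max(max_job, ceil(total/2)) = max(25, 50) = 50
Ratio = 50 / 50 = 1.0

1.0


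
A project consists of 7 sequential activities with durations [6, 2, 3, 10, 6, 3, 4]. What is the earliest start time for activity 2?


Activity 2 starts after activities 1 through 1 complete.
Predecessor durations: [6]
ES = 6 = 6

6


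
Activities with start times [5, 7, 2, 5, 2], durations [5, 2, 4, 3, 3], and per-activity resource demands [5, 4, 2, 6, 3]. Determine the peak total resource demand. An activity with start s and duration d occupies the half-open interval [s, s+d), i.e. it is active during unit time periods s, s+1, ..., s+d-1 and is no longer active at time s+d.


Each activity i is active on [start_i, start_i + duration_i).
Compute total resource usage per time slot:
  t=0: active resources = [], total = 0
  t=1: active resources = [], total = 0
  t=2: active resources = [2, 3], total = 5
  t=3: active resources = [2, 3], total = 5
  t=4: active resources = [2, 3], total = 5
  t=5: active resources = [5, 2, 6], total = 13
  t=6: active resources = [5, 6], total = 11
  t=7: active resources = [5, 4, 6], total = 15
  t=8: active resources = [5, 4], total = 9
  t=9: active resources = [5], total = 5
Peak resource demand = 15

15


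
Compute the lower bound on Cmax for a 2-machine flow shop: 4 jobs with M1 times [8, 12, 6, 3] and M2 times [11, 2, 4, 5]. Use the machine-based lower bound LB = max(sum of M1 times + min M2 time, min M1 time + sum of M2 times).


LB1 = sum(M1 times) + min(M2 times) = 29 + 2 = 31
LB2 = min(M1 times) + sum(M2 times) = 3 + 22 = 25
Lower bound = max(LB1, LB2) = max(31, 25) = 31

31


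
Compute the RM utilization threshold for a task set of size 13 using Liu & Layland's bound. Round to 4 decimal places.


Compute 2^(1/13) = 1.0547660765
Subtract 1: 1.0547660765 - 1 = 0.0547660765
Multiply by n: 13 * 0.0547660765 = 0.7119589945
Round to 4 dp: 0.7120

0.7120


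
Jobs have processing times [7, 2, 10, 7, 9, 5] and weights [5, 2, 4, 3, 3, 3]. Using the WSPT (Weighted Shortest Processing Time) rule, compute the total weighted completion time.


Compute p/w ratios and sort ascending (WSPT): [(2, 2), (7, 5), (5, 3), (7, 3), (10, 4), (9, 3)]
Compute weighted completion times:
  Job (p=2,w=2): C=2, w*C=2*2=4
  Job (p=7,w=5): C=9, w*C=5*9=45
  Job (p=5,w=3): C=14, w*C=3*14=42
  Job (p=7,w=3): C=21, w*C=3*21=63
  Job (p=10,w=4): C=31, w*C=4*31=124
  Job (p=9,w=3): C=40, w*C=3*40=120
Total weighted completion time = 398

398


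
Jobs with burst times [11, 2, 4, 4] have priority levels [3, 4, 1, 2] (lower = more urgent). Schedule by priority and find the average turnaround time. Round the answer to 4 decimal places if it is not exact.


Sort by priority (ascending = highest first):
Order: [(1, 4), (2, 4), (3, 11), (4, 2)]
Completion times:
  Priority 1, burst=4, C=4
  Priority 2, burst=4, C=8
  Priority 3, burst=11, C=19
  Priority 4, burst=2, C=21
Average turnaround = 52/4 = 13.0

13.0


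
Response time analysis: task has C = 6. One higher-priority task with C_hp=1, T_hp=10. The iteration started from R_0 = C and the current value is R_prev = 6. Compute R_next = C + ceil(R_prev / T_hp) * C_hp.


R_next = C + ceil(R_prev / T_hp) * C_hp
ceil(6 / 10) = ceil(0.6) = 1
Interference = 1 * 1 = 1
R_next = 6 + 1 = 7

7


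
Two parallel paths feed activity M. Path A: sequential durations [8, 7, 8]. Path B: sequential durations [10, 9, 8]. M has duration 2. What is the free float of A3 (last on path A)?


ES(A3) = sum of predecessors on chain A = 15
EF(A3) = ES + duration = 15 + 8 = 23
Successor of A3 is M. ES(M) = max(sum(A), sum(B)) = max(23, 27) = 27
Free float = ES(successor) - EF(current) = 27 - 23 = 4

4


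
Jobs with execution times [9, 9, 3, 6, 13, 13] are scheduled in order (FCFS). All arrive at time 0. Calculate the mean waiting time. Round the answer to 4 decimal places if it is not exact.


FCFS order (as given): [9, 9, 3, 6, 13, 13]
Waiting times:
  Job 1: wait = 0
  Job 2: wait = 9
  Job 3: wait = 18
  Job 4: wait = 21
  Job 5: wait = 27
  Job 6: wait = 40
Sum of waiting times = 115
Average waiting time = 115/6 = 19.1667

19.1667


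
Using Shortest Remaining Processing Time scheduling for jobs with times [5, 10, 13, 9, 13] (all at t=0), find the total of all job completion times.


Since all jobs arrive at t=0, SRPT equals SPT ordering.
SPT order: [5, 9, 10, 13, 13]
Completion times:
  Job 1: p=5, C=5
  Job 2: p=9, C=14
  Job 3: p=10, C=24
  Job 4: p=13, C=37
  Job 5: p=13, C=50
Total completion time = 5 + 14 + 24 + 37 + 50 = 130

130


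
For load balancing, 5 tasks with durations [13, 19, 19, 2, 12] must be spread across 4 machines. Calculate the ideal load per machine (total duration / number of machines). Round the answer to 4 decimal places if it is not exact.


Total processing time = 13 + 19 + 19 + 2 + 12 = 65
Number of machines = 4
Ideal balanced load = 65 / 4 = 16.25

16.25


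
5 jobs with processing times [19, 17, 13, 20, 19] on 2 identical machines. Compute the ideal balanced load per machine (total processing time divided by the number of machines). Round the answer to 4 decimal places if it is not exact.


Total processing time = 19 + 17 + 13 + 20 + 19 = 88
Number of machines = 2
Ideal balanced load = 88 / 2 = 44.0

44.0


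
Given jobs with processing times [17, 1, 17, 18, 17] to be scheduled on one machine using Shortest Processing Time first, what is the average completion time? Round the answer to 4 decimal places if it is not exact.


Sort jobs by processing time (SPT order): [1, 17, 17, 17, 18]
Compute completion times sequentially:
  Job 1: processing = 1, completes at 1
  Job 2: processing = 17, completes at 18
  Job 3: processing = 17, completes at 35
  Job 4: processing = 17, completes at 52
  Job 5: processing = 18, completes at 70
Sum of completion times = 176
Average completion time = 176/5 = 35.2

35.2


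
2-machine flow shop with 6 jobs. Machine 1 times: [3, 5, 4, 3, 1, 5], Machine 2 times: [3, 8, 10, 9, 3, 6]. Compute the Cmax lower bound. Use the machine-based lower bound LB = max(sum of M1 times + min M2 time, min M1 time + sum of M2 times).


LB1 = sum(M1 times) + min(M2 times) = 21 + 3 = 24
LB2 = min(M1 times) + sum(M2 times) = 1 + 39 = 40
Lower bound = max(LB1, LB2) = max(24, 40) = 40

40


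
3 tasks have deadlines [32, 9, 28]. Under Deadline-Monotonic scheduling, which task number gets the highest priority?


Sort tasks by relative deadline (ascending):
  Task 2: deadline = 9
  Task 3: deadline = 28
  Task 1: deadline = 32
Priority order (highest first): [2, 3, 1]
Highest priority task = 2

2


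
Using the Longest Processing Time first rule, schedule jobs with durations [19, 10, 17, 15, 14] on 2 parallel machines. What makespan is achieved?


Sort jobs in decreasing order (LPT): [19, 17, 15, 14, 10]
Assign each job to the least loaded machine:
  Machine 1: jobs [19, 14], load = 33
  Machine 2: jobs [17, 15, 10], load = 42
Makespan = max load = 42

42


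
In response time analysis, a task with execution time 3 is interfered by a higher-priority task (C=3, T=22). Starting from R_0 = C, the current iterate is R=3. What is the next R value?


R_next = C + ceil(R_prev / T_hp) * C_hp
ceil(3 / 22) = ceil(0.1364) = 1
Interference = 1 * 3 = 3
R_next = 3 + 3 = 6

6


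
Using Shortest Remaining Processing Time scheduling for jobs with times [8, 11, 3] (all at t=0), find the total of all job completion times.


Since all jobs arrive at t=0, SRPT equals SPT ordering.
SPT order: [3, 8, 11]
Completion times:
  Job 1: p=3, C=3
  Job 2: p=8, C=11
  Job 3: p=11, C=22
Total completion time = 3 + 11 + 22 = 36

36


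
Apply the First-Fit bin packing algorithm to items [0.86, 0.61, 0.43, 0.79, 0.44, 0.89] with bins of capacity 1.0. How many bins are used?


Place items sequentially using First-Fit:
  Item 0.86 -> new Bin 1
  Item 0.61 -> new Bin 2
  Item 0.43 -> new Bin 3
  Item 0.79 -> new Bin 4
  Item 0.44 -> Bin 3 (now 0.87)
  Item 0.89 -> new Bin 5
Total bins used = 5

5


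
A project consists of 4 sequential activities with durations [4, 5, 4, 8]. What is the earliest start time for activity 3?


Activity 3 starts after activities 1 through 2 complete.
Predecessor durations: [4, 5]
ES = 4 + 5 = 9

9


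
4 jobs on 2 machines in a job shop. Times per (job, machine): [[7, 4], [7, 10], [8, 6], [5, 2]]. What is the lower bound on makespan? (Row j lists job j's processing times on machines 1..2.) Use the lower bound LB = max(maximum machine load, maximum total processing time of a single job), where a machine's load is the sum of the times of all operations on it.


Machine loads:
  Machine 1: 7 + 7 + 8 + 5 = 27
  Machine 2: 4 + 10 + 6 + 2 = 22
Max machine load = 27
Job totals:
  Job 1: 11
  Job 2: 17
  Job 3: 14
  Job 4: 7
Max job total = 17
Lower bound = max(27, 17) = 27

27


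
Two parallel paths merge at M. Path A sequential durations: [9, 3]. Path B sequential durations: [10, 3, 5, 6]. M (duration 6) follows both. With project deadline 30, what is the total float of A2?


Forward pass: ES(A2) = sum of predecessors on chain A = 9
EF = ES + duration = 9 + 3 = 12
Backward pass: LF(M) = deadline = 30; LS(M) = 30 - 6 = 24
LF(A2) = LS(M) - sum(successors on chain A) = 24 - 0 = 24
LS = LF - duration = 24 - 3 = 21
Total float = LS - ES = 21 - 9 = 12

12


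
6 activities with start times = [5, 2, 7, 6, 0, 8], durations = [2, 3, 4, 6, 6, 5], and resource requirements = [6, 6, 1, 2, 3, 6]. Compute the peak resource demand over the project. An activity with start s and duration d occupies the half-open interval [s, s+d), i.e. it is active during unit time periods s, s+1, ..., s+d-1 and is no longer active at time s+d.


Each activity i is active on [start_i, start_i + duration_i).
Compute total resource usage per time slot:
  t=0: active resources = [3], total = 3
  t=1: active resources = [3], total = 3
  t=2: active resources = [6, 3], total = 9
  t=3: active resources = [6, 3], total = 9
  t=4: active resources = [6, 3], total = 9
  t=5: active resources = [6, 3], total = 9
  t=6: active resources = [6, 2], total = 8
  t=7: active resources = [1, 2], total = 3
  t=8: active resources = [1, 2, 6], total = 9
  t=9: active resources = [1, 2, 6], total = 9
  t=10: active resources = [1, 2, 6], total = 9
  t=11: active resources = [2, 6], total = 8
  t=12: active resources = [6], total = 6
Peak resource demand = 9

9


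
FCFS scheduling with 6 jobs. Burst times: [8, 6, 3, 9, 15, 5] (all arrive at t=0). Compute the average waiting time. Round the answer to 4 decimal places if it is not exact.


FCFS order (as given): [8, 6, 3, 9, 15, 5]
Waiting times:
  Job 1: wait = 0
  Job 2: wait = 8
  Job 3: wait = 14
  Job 4: wait = 17
  Job 5: wait = 26
  Job 6: wait = 41
Sum of waiting times = 106
Average waiting time = 106/6 = 17.6667

17.6667


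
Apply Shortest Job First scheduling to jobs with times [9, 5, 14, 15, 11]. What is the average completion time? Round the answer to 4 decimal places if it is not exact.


SJF order (ascending): [5, 9, 11, 14, 15]
Completion times:
  Job 1: burst=5, C=5
  Job 2: burst=9, C=14
  Job 3: burst=11, C=25
  Job 4: burst=14, C=39
  Job 5: burst=15, C=54
Average completion = 137/5 = 27.4

27.4


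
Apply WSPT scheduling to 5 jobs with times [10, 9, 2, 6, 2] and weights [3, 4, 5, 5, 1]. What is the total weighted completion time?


Compute p/w ratios and sort ascending (WSPT): [(2, 5), (6, 5), (2, 1), (9, 4), (10, 3)]
Compute weighted completion times:
  Job (p=2,w=5): C=2, w*C=5*2=10
  Job (p=6,w=5): C=8, w*C=5*8=40
  Job (p=2,w=1): C=10, w*C=1*10=10
  Job (p=9,w=4): C=19, w*C=4*19=76
  Job (p=10,w=3): C=29, w*C=3*29=87
Total weighted completion time = 223

223


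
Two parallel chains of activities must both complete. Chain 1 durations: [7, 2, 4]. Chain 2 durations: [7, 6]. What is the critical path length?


Path A total = 7 + 2 + 4 = 13
Path B total = 7 + 6 = 13
Critical path = longest path = max(13, 13) = 13

13


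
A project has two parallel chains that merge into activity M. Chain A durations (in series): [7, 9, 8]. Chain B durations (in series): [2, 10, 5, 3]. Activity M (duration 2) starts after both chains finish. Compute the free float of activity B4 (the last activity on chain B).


ES(B4) = sum of predecessors on chain B = 17
EF(B4) = ES + duration = 17 + 3 = 20
Successor of B4 is M. ES(M) = max(sum(A), sum(B)) = max(24, 20) = 24
Free float = ES(successor) - EF(current) = 24 - 20 = 4

4


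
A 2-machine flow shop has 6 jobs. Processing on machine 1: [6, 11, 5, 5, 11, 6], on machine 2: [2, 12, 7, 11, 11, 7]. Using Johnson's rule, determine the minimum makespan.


Apply Johnson's rule:
  Group 1 (a <= b): [(3, 5, 7), (4, 5, 11), (6, 6, 7), (2, 11, 12), (5, 11, 11)]
  Group 2 (a > b): [(1, 6, 2)]
Optimal job order: [3, 4, 6, 2, 5, 1]
Schedule:
  Job 3: M1 done at 5, M2 done at 12
  Job 4: M1 done at 10, M2 done at 23
  Job 6: M1 done at 16, M2 done at 30
  Job 2: M1 done at 27, M2 done at 42
  Job 5: M1 done at 38, M2 done at 53
  Job 1: M1 done at 44, M2 done at 55
Makespan = 55

55


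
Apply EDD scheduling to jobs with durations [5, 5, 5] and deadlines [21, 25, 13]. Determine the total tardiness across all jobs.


Sort by due date (EDD order): [(5, 13), (5, 21), (5, 25)]
Compute completion times and tardiness:
  Job 1: p=5, d=13, C=5, tardiness=max(0,5-13)=0
  Job 2: p=5, d=21, C=10, tardiness=max(0,10-21)=0
  Job 3: p=5, d=25, C=15, tardiness=max(0,15-25)=0
Total tardiness = 0

0


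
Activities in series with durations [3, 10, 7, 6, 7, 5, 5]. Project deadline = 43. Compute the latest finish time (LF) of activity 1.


LF(activity 1) = deadline - sum of successor durations
Successors: activities 2 through 7 with durations [10, 7, 6, 7, 5, 5]
Sum of successor durations = 40
LF = 43 - 40 = 3

3


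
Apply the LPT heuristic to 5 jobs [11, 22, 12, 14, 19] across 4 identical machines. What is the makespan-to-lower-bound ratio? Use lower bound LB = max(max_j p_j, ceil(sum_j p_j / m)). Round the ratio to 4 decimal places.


LPT order: [22, 19, 14, 12, 11]
Machine loads after assignment: [22, 19, 14, 23]
LPT makespan = 23
Lower bound = max(max_job, ceil(total/4)) = max(22, 20) = 22
Ratio = 23 / 22 = 1.0455

1.0455


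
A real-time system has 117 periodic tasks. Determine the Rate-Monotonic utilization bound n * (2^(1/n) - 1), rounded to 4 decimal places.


Compute 2^(1/117) = 1.0059419185
Subtract 1: 1.0059419185 - 1 = 0.0059419185
Multiply by n: 117 * 0.0059419185 = 0.6952044645
Round to 4 dp: 0.6952

0.6952


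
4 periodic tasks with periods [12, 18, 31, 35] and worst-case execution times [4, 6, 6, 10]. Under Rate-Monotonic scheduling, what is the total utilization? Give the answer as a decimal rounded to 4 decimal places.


Compute individual utilizations (exact fractions):
  Task 1: C/T = 4/12 = 1/3 (approx. 0.3333)
  Task 2: C/T = 6/18 = 1/3 (approx. 0.3333)
  Task 3: C/T = 6/31 (approx. 0.1935)
  Task 4: C/T = 10/35 = 2/7 (approx. 0.2857)
Total utilization U = 1/3 + 1/3 + 6/31 + 2/7 = 746/651
Rounded to 4 decimal places: U = 1.1459
RM (Liu & Layland) bound for 4 tasks = 0.756828; compare with U = 746/651 (approx. 1.145929)
U > 1, so the task set is not schedulable (processor overloaded).

1.1459


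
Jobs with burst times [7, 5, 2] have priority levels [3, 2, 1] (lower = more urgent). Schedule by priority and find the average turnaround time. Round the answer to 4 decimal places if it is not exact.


Sort by priority (ascending = highest first):
Order: [(1, 2), (2, 5), (3, 7)]
Completion times:
  Priority 1, burst=2, C=2
  Priority 2, burst=5, C=7
  Priority 3, burst=7, C=14
Average turnaround = 23/3 = 7.6667

7.6667


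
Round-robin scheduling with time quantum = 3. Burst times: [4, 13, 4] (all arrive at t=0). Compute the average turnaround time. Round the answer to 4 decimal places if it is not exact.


Time quantum = 3
Execution trace:
  J1 runs 3 units, time = 3
  J2 runs 3 units, time = 6
  J3 runs 3 units, time = 9
  J1 runs 1 units, time = 10
  J2 runs 3 units, time = 13
  J3 runs 1 units, time = 14
  J2 runs 3 units, time = 17
  J2 runs 3 units, time = 20
  J2 runs 1 units, time = 21
Finish times: [10, 21, 14]
Average turnaround = 45/3 = 15.0

15.0


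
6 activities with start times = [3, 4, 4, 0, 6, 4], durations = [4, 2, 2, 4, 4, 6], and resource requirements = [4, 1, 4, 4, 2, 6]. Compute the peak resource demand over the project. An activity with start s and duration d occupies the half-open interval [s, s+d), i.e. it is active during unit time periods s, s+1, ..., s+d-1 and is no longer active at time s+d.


Each activity i is active on [start_i, start_i + duration_i).
Compute total resource usage per time slot:
  t=0: active resources = [4], total = 4
  t=1: active resources = [4], total = 4
  t=2: active resources = [4], total = 4
  t=3: active resources = [4, 4], total = 8
  t=4: active resources = [4, 1, 4, 6], total = 15
  t=5: active resources = [4, 1, 4, 6], total = 15
  t=6: active resources = [4, 2, 6], total = 12
  t=7: active resources = [2, 6], total = 8
  t=8: active resources = [2, 6], total = 8
  t=9: active resources = [2, 6], total = 8
Peak resource demand = 15

15


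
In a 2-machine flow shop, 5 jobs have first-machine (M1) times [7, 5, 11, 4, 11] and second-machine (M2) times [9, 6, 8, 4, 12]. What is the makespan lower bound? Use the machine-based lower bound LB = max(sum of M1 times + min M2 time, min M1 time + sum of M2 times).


LB1 = sum(M1 times) + min(M2 times) = 38 + 4 = 42
LB2 = min(M1 times) + sum(M2 times) = 4 + 39 = 43
Lower bound = max(LB1, LB2) = max(42, 43) = 43

43


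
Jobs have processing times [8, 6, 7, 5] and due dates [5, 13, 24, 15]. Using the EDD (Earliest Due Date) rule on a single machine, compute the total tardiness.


Sort by due date (EDD order): [(8, 5), (6, 13), (5, 15), (7, 24)]
Compute completion times and tardiness:
  Job 1: p=8, d=5, C=8, tardiness=max(0,8-5)=3
  Job 2: p=6, d=13, C=14, tardiness=max(0,14-13)=1
  Job 3: p=5, d=15, C=19, tardiness=max(0,19-15)=4
  Job 4: p=7, d=24, C=26, tardiness=max(0,26-24)=2
Total tardiness = 10

10


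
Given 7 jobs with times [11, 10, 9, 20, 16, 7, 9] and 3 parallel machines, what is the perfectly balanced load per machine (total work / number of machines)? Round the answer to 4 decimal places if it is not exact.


Total processing time = 11 + 10 + 9 + 20 + 16 + 7 + 9 = 82
Number of machines = 3
Ideal balanced load = 82 / 3 = 27.3333

27.3333


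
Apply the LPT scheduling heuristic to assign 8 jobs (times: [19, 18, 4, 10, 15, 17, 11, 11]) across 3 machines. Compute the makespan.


Sort jobs in decreasing order (LPT): [19, 18, 17, 15, 11, 11, 10, 4]
Assign each job to the least loaded machine:
  Machine 1: jobs [19, 11, 4], load = 34
  Machine 2: jobs [18, 11, 10], load = 39
  Machine 3: jobs [17, 15], load = 32
Makespan = max load = 39

39


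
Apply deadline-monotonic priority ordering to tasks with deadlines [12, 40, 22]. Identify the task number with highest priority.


Sort tasks by relative deadline (ascending):
  Task 1: deadline = 12
  Task 3: deadline = 22
  Task 2: deadline = 40
Priority order (highest first): [1, 3, 2]
Highest priority task = 1

1


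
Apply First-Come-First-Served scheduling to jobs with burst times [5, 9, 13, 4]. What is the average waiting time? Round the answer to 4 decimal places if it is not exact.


FCFS order (as given): [5, 9, 13, 4]
Waiting times:
  Job 1: wait = 0
  Job 2: wait = 5
  Job 3: wait = 14
  Job 4: wait = 27
Sum of waiting times = 46
Average waiting time = 46/4 = 11.5

11.5


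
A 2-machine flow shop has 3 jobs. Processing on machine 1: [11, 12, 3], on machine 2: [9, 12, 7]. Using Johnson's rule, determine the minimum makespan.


Apply Johnson's rule:
  Group 1 (a <= b): [(3, 3, 7), (2, 12, 12)]
  Group 2 (a > b): [(1, 11, 9)]
Optimal job order: [3, 2, 1]
Schedule:
  Job 3: M1 done at 3, M2 done at 10
  Job 2: M1 done at 15, M2 done at 27
  Job 1: M1 done at 26, M2 done at 36
Makespan = 36

36


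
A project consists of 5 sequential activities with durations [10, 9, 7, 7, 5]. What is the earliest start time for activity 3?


Activity 3 starts after activities 1 through 2 complete.
Predecessor durations: [10, 9]
ES = 10 + 9 = 19

19


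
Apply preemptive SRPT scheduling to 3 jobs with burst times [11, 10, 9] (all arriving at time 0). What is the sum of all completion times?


Since all jobs arrive at t=0, SRPT equals SPT ordering.
SPT order: [9, 10, 11]
Completion times:
  Job 1: p=9, C=9
  Job 2: p=10, C=19
  Job 3: p=11, C=30
Total completion time = 9 + 19 + 30 = 58

58


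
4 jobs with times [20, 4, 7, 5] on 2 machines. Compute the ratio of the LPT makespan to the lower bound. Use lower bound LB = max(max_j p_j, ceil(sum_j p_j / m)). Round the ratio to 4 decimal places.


LPT order: [20, 7, 5, 4]
Machine loads after assignment: [20, 16]
LPT makespan = 20
Lower bound = max(max_job, ceil(total/2)) = max(20, 18) = 20
Ratio = 20 / 20 = 1.0

1.0


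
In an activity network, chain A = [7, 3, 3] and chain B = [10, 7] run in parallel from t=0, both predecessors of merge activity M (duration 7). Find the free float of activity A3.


ES(A3) = sum of predecessors on chain A = 10
EF(A3) = ES + duration = 10 + 3 = 13
Successor of A3 is M. ES(M) = max(sum(A), sum(B)) = max(13, 17) = 17
Free float = ES(successor) - EF(current) = 17 - 13 = 4

4


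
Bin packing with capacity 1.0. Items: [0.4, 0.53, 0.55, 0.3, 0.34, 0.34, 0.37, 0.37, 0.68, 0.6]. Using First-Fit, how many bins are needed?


Place items sequentially using First-Fit:
  Item 0.4 -> new Bin 1
  Item 0.53 -> Bin 1 (now 0.93)
  Item 0.55 -> new Bin 2
  Item 0.3 -> Bin 2 (now 0.85)
  Item 0.34 -> new Bin 3
  Item 0.34 -> Bin 3 (now 0.68)
  Item 0.37 -> new Bin 4
  Item 0.37 -> Bin 4 (now 0.74)
  Item 0.68 -> new Bin 5
  Item 0.6 -> new Bin 6
Total bins used = 6

6


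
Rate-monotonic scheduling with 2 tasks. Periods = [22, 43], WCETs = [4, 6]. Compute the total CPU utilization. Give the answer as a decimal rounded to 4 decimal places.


Compute individual utilizations (exact fractions):
  Task 1: C/T = 4/22 = 2/11 (approx. 0.1818)
  Task 2: C/T = 6/43 (approx. 0.1395)
Total utilization U = 2/11 + 6/43 = 152/473
Rounded to 4 decimal places: U = 0.3214
RM (Liu & Layland) bound for 2 tasks = 0.828427; compare with U = 152/473 (approx. 0.321353)
U <= bound, so schedulable by RM sufficient condition.

0.3214


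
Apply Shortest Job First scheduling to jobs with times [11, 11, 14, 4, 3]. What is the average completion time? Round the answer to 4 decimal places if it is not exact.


SJF order (ascending): [3, 4, 11, 11, 14]
Completion times:
  Job 1: burst=3, C=3
  Job 2: burst=4, C=7
  Job 3: burst=11, C=18
  Job 4: burst=11, C=29
  Job 5: burst=14, C=43
Average completion = 100/5 = 20.0

20.0


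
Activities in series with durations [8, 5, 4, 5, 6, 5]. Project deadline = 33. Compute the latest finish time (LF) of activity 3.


LF(activity 3) = deadline - sum of successor durations
Successors: activities 4 through 6 with durations [5, 6, 5]
Sum of successor durations = 16
LF = 33 - 16 = 17

17


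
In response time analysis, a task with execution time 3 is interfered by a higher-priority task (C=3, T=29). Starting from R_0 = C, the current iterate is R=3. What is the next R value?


R_next = C + ceil(R_prev / T_hp) * C_hp
ceil(3 / 29) = ceil(0.1034) = 1
Interference = 1 * 3 = 3
R_next = 3 + 3 = 6

6


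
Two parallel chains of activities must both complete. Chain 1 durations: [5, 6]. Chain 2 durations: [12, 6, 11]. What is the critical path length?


Path A total = 5 + 6 = 11
Path B total = 12 + 6 + 11 = 29
Critical path = longest path = max(11, 29) = 29

29


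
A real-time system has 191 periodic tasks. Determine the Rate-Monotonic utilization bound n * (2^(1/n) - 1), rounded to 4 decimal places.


Compute 2^(1/191) = 1.0036356358
Subtract 1: 1.0036356358 - 1 = 0.0036356358
Multiply by n: 191 * 0.0036356358 = 0.6944064378
Round to 4 dp: 0.6944

0.6944


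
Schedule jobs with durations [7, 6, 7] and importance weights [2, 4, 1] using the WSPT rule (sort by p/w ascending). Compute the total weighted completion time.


Compute p/w ratios and sort ascending (WSPT): [(6, 4), (7, 2), (7, 1)]
Compute weighted completion times:
  Job (p=6,w=4): C=6, w*C=4*6=24
  Job (p=7,w=2): C=13, w*C=2*13=26
  Job (p=7,w=1): C=20, w*C=1*20=20
Total weighted completion time = 70

70


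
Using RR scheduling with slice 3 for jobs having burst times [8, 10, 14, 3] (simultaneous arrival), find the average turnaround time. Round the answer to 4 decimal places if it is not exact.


Time quantum = 3
Execution trace:
  J1 runs 3 units, time = 3
  J2 runs 3 units, time = 6
  J3 runs 3 units, time = 9
  J4 runs 3 units, time = 12
  J1 runs 3 units, time = 15
  J2 runs 3 units, time = 18
  J3 runs 3 units, time = 21
  J1 runs 2 units, time = 23
  J2 runs 3 units, time = 26
  J3 runs 3 units, time = 29
  J2 runs 1 units, time = 30
  J3 runs 3 units, time = 33
  J3 runs 2 units, time = 35
Finish times: [23, 30, 35, 12]
Average turnaround = 100/4 = 25.0

25.0


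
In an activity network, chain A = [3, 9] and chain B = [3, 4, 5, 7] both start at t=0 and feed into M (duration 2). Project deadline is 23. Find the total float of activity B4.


Forward pass: ES(B4) = sum of predecessors on chain B = 12
EF = ES + duration = 12 + 7 = 19
Backward pass: LF(M) = deadline = 23; LS(M) = 23 - 2 = 21
LF(B4) = LS(M) - sum(successors on chain B) = 21 - 0 = 21
LS = LF - duration = 21 - 7 = 14
Total float = LS - ES = 14 - 12 = 2

2


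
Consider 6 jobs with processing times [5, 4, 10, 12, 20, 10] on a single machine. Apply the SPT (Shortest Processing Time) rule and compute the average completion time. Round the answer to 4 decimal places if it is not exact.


Sort jobs by processing time (SPT order): [4, 5, 10, 10, 12, 20]
Compute completion times sequentially:
  Job 1: processing = 4, completes at 4
  Job 2: processing = 5, completes at 9
  Job 3: processing = 10, completes at 19
  Job 4: processing = 10, completes at 29
  Job 5: processing = 12, completes at 41
  Job 6: processing = 20, completes at 61
Sum of completion times = 163
Average completion time = 163/6 = 27.1667

27.1667


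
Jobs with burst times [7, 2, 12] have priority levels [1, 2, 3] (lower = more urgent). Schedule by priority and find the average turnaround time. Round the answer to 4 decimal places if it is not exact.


Sort by priority (ascending = highest first):
Order: [(1, 7), (2, 2), (3, 12)]
Completion times:
  Priority 1, burst=7, C=7
  Priority 2, burst=2, C=9
  Priority 3, burst=12, C=21
Average turnaround = 37/3 = 12.3333

12.3333


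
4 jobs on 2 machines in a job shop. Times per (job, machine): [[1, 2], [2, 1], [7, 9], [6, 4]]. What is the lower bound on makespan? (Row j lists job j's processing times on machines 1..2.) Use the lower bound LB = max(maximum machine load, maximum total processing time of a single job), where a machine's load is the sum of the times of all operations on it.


Machine loads:
  Machine 1: 1 + 2 + 7 + 6 = 16
  Machine 2: 2 + 1 + 9 + 4 = 16
Max machine load = 16
Job totals:
  Job 1: 3
  Job 2: 3
  Job 3: 16
  Job 4: 10
Max job total = 16
Lower bound = max(16, 16) = 16

16


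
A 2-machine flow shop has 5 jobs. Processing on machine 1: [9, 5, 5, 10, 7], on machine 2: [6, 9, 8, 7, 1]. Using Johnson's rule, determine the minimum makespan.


Apply Johnson's rule:
  Group 1 (a <= b): [(2, 5, 9), (3, 5, 8)]
  Group 2 (a > b): [(4, 10, 7), (1, 9, 6), (5, 7, 1)]
Optimal job order: [2, 3, 4, 1, 5]
Schedule:
  Job 2: M1 done at 5, M2 done at 14
  Job 3: M1 done at 10, M2 done at 22
  Job 4: M1 done at 20, M2 done at 29
  Job 1: M1 done at 29, M2 done at 35
  Job 5: M1 done at 36, M2 done at 37
Makespan = 37

37


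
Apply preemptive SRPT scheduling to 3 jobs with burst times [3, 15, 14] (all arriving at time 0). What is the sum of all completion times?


Since all jobs arrive at t=0, SRPT equals SPT ordering.
SPT order: [3, 14, 15]
Completion times:
  Job 1: p=3, C=3
  Job 2: p=14, C=17
  Job 3: p=15, C=32
Total completion time = 3 + 17 + 32 = 52

52


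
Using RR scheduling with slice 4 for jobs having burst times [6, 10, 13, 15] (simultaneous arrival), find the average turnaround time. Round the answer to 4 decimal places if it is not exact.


Time quantum = 4
Execution trace:
  J1 runs 4 units, time = 4
  J2 runs 4 units, time = 8
  J3 runs 4 units, time = 12
  J4 runs 4 units, time = 16
  J1 runs 2 units, time = 18
  J2 runs 4 units, time = 22
  J3 runs 4 units, time = 26
  J4 runs 4 units, time = 30
  J2 runs 2 units, time = 32
  J3 runs 4 units, time = 36
  J4 runs 4 units, time = 40
  J3 runs 1 units, time = 41
  J4 runs 3 units, time = 44
Finish times: [18, 32, 41, 44]
Average turnaround = 135/4 = 33.75

33.75


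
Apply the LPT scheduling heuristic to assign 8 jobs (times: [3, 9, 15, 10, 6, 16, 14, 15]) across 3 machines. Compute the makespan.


Sort jobs in decreasing order (LPT): [16, 15, 15, 14, 10, 9, 6, 3]
Assign each job to the least loaded machine:
  Machine 1: jobs [16, 9, 6], load = 31
  Machine 2: jobs [15, 14], load = 29
  Machine 3: jobs [15, 10, 3], load = 28
Makespan = max load = 31

31


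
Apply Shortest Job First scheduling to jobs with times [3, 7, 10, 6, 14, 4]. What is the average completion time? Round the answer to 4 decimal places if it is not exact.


SJF order (ascending): [3, 4, 6, 7, 10, 14]
Completion times:
  Job 1: burst=3, C=3
  Job 2: burst=4, C=7
  Job 3: burst=6, C=13
  Job 4: burst=7, C=20
  Job 5: burst=10, C=30
  Job 6: burst=14, C=44
Average completion = 117/6 = 19.5

19.5


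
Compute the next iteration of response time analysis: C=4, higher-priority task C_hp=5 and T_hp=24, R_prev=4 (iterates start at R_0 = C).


R_next = C + ceil(R_prev / T_hp) * C_hp
ceil(4 / 24) = ceil(0.1667) = 1
Interference = 1 * 5 = 5
R_next = 4 + 5 = 9

9


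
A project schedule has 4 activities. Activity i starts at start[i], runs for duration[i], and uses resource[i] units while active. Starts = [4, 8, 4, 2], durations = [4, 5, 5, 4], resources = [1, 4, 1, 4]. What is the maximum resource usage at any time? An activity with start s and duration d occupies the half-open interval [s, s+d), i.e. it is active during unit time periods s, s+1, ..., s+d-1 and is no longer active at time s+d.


Each activity i is active on [start_i, start_i + duration_i).
Compute total resource usage per time slot:
  t=0: active resources = [], total = 0
  t=1: active resources = [], total = 0
  t=2: active resources = [4], total = 4
  t=3: active resources = [4], total = 4
  t=4: active resources = [1, 1, 4], total = 6
  t=5: active resources = [1, 1, 4], total = 6
  t=6: active resources = [1, 1], total = 2
  t=7: active resources = [1, 1], total = 2
  t=8: active resources = [4, 1], total = 5
  t=9: active resources = [4], total = 4
  t=10: active resources = [4], total = 4
  t=11: active resources = [4], total = 4
  t=12: active resources = [4], total = 4
Peak resource demand = 6

6


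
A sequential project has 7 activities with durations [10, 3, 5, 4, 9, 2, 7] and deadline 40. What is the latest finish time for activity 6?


LF(activity 6) = deadline - sum of successor durations
Successors: activities 7 through 7 with durations [7]
Sum of successor durations = 7
LF = 40 - 7 = 33

33


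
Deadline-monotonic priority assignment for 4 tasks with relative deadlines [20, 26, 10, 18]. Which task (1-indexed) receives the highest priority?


Sort tasks by relative deadline (ascending):
  Task 3: deadline = 10
  Task 4: deadline = 18
  Task 1: deadline = 20
  Task 2: deadline = 26
Priority order (highest first): [3, 4, 1, 2]
Highest priority task = 3

3


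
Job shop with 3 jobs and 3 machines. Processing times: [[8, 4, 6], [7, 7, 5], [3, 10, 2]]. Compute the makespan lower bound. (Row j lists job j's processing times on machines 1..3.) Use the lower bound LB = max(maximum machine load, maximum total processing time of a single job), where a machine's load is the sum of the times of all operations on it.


Machine loads:
  Machine 1: 8 + 7 + 3 = 18
  Machine 2: 4 + 7 + 10 = 21
  Machine 3: 6 + 5 + 2 = 13
Max machine load = 21
Job totals:
  Job 1: 18
  Job 2: 19
  Job 3: 15
Max job total = 19
Lower bound = max(21, 19) = 21

21


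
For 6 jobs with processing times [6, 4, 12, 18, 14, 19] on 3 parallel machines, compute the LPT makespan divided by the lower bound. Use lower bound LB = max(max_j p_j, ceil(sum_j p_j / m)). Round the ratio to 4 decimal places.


LPT order: [19, 18, 14, 12, 6, 4]
Machine loads after assignment: [23, 24, 26]
LPT makespan = 26
Lower bound = max(max_job, ceil(total/3)) = max(19, 25) = 25
Ratio = 26 / 25 = 1.04

1.04


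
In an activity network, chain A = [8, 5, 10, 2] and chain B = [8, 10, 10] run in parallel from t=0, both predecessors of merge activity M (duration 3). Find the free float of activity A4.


ES(A4) = sum of predecessors on chain A = 23
EF(A4) = ES + duration = 23 + 2 = 25
Successor of A4 is M. ES(M) = max(sum(A), sum(B)) = max(25, 28) = 28
Free float = ES(successor) - EF(current) = 28 - 25 = 3

3


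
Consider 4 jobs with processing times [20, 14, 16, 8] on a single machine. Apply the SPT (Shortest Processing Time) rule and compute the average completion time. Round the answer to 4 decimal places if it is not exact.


Sort jobs by processing time (SPT order): [8, 14, 16, 20]
Compute completion times sequentially:
  Job 1: processing = 8, completes at 8
  Job 2: processing = 14, completes at 22
  Job 3: processing = 16, completes at 38
  Job 4: processing = 20, completes at 58
Sum of completion times = 126
Average completion time = 126/4 = 31.5

31.5


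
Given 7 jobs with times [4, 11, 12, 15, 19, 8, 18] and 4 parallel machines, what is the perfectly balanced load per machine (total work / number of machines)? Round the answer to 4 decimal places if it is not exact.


Total processing time = 4 + 11 + 12 + 15 + 19 + 8 + 18 = 87
Number of machines = 4
Ideal balanced load = 87 / 4 = 21.75

21.75


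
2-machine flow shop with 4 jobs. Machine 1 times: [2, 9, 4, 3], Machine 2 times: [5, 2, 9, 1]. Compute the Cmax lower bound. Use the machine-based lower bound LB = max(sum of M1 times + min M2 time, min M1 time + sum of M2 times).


LB1 = sum(M1 times) + min(M2 times) = 18 + 1 = 19
LB2 = min(M1 times) + sum(M2 times) = 2 + 17 = 19
Lower bound = max(LB1, LB2) = max(19, 19) = 19

19


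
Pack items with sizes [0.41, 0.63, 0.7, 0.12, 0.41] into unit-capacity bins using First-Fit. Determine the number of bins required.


Place items sequentially using First-Fit:
  Item 0.41 -> new Bin 1
  Item 0.63 -> new Bin 2
  Item 0.7 -> new Bin 3
  Item 0.12 -> Bin 1 (now 0.53)
  Item 0.41 -> Bin 1 (now 0.94)
Total bins used = 3

3


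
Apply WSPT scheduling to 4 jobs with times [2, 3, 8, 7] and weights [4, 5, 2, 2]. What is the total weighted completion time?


Compute p/w ratios and sort ascending (WSPT): [(2, 4), (3, 5), (7, 2), (8, 2)]
Compute weighted completion times:
  Job (p=2,w=4): C=2, w*C=4*2=8
  Job (p=3,w=5): C=5, w*C=5*5=25
  Job (p=7,w=2): C=12, w*C=2*12=24
  Job (p=8,w=2): C=20, w*C=2*20=40
Total weighted completion time = 97

97


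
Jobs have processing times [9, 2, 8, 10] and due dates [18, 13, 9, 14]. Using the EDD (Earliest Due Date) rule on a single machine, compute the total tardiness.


Sort by due date (EDD order): [(8, 9), (2, 13), (10, 14), (9, 18)]
Compute completion times and tardiness:
  Job 1: p=8, d=9, C=8, tardiness=max(0,8-9)=0
  Job 2: p=2, d=13, C=10, tardiness=max(0,10-13)=0
  Job 3: p=10, d=14, C=20, tardiness=max(0,20-14)=6
  Job 4: p=9, d=18, C=29, tardiness=max(0,29-18)=11
Total tardiness = 17

17


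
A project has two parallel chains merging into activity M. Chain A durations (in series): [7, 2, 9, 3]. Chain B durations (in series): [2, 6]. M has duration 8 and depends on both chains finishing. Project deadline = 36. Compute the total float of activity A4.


Forward pass: ES(A4) = sum of predecessors on chain A = 18
EF = ES + duration = 18 + 3 = 21
Backward pass: LF(M) = deadline = 36; LS(M) = 36 - 8 = 28
LF(A4) = LS(M) - sum(successors on chain A) = 28 - 0 = 28
LS = LF - duration = 28 - 3 = 25
Total float = LS - ES = 25 - 18 = 7

7


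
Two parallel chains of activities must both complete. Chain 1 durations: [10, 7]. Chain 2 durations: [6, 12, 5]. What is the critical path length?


Path A total = 10 + 7 = 17
Path B total = 6 + 12 + 5 = 23
Critical path = longest path = max(17, 23) = 23

23


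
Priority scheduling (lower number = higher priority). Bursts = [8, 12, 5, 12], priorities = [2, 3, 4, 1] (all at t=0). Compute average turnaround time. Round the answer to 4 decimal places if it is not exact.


Sort by priority (ascending = highest first):
Order: [(1, 12), (2, 8), (3, 12), (4, 5)]
Completion times:
  Priority 1, burst=12, C=12
  Priority 2, burst=8, C=20
  Priority 3, burst=12, C=32
  Priority 4, burst=5, C=37
Average turnaround = 101/4 = 25.25

25.25


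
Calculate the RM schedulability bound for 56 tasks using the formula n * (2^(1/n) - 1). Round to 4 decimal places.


Compute 2^(1/56) = 1.0124545481
Subtract 1: 1.0124545481 - 1 = 0.0124545481
Multiply by n: 56 * 0.0124545481 = 0.6974546936
Round to 4 dp: 0.6975

0.6975


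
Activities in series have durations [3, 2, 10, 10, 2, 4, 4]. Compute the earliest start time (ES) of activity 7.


Activity 7 starts after activities 1 through 6 complete.
Predecessor durations: [3, 2, 10, 10, 2, 4]
ES = 3 + 2 + 10 + 10 + 2 + 4 = 31

31


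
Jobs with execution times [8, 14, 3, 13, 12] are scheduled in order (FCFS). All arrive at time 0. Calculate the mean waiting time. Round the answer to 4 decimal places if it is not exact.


FCFS order (as given): [8, 14, 3, 13, 12]
Waiting times:
  Job 1: wait = 0
  Job 2: wait = 8
  Job 3: wait = 22
  Job 4: wait = 25
  Job 5: wait = 38
Sum of waiting times = 93
Average waiting time = 93/5 = 18.6

18.6


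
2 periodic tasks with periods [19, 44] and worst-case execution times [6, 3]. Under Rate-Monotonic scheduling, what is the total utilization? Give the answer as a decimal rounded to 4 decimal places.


Compute individual utilizations (exact fractions):
  Task 1: C/T = 6/19 (approx. 0.3158)
  Task 2: C/T = 3/44 (approx. 0.0682)
Total utilization U = 6/19 + 3/44 = 321/836
Rounded to 4 decimal places: U = 0.3840
RM (Liu & Layland) bound for 2 tasks = 0.828427; compare with U = 321/836 (approx. 0.383971)
U <= bound, so schedulable by RM sufficient condition.

0.3840


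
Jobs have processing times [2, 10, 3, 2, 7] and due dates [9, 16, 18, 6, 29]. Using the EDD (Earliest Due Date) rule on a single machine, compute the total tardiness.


Sort by due date (EDD order): [(2, 6), (2, 9), (10, 16), (3, 18), (7, 29)]
Compute completion times and tardiness:
  Job 1: p=2, d=6, C=2, tardiness=max(0,2-6)=0
  Job 2: p=2, d=9, C=4, tardiness=max(0,4-9)=0
  Job 3: p=10, d=16, C=14, tardiness=max(0,14-16)=0
  Job 4: p=3, d=18, C=17, tardiness=max(0,17-18)=0
  Job 5: p=7, d=29, C=24, tardiness=max(0,24-29)=0
Total tardiness = 0

0


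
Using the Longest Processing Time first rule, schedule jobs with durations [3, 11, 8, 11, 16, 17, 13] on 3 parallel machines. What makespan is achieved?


Sort jobs in decreasing order (LPT): [17, 16, 13, 11, 11, 8, 3]
Assign each job to the least loaded machine:
  Machine 1: jobs [17, 8], load = 25
  Machine 2: jobs [16, 11], load = 27
  Machine 3: jobs [13, 11, 3], load = 27
Makespan = max load = 27

27
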